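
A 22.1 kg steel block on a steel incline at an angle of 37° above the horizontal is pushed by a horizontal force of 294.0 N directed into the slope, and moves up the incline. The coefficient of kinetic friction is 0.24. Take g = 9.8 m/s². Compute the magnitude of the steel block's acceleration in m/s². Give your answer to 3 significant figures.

The horizontal push has components F cos 37° = 294.0 × 0.7986 = 234.788 N up the incline and F sin 37° = 294.0 × 0.6018 = 176.929 N pressing into the surface.
The normal force is therefore N = mg cos 37° + F sin 37° = 172.961 + 176.929 = 349.890 N, and kinetic friction down the slope is μN = 0.24 × 349.890 = 83.974 N.
Along the incline: F cos 37° − mg sin 37° − μN = ma, so 234.788 − 130.338 − 83.974 = 22.1 a, giving a = 0.9265 m/s².

0.927 m/s²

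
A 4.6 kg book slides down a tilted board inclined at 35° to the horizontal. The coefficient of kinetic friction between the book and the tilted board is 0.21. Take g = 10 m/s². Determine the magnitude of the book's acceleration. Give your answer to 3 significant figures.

Resolving the weight along the incline: the component pulling the book down the slope is mg sin 35° = 4.6 × 10 × 0.5736 = 26.386 N, and the normal force is N = mg cos 35° = 4.6 × 10 × 0.8192 = 37.683 N.
Kinetic friction acts up the slope with magnitude f = μN = 0.21 × 37.683 = 7.913 N.
Net force along the incline is 26.386 − 7.913 = 18.473 N, so a = 18.473 / 4.6 = 4.0159 m/s².

4.02 m/s²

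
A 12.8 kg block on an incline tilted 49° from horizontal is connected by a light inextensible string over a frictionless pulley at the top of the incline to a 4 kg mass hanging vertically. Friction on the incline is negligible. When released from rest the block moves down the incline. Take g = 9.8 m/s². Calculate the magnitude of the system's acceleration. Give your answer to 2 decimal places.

3.30 m/s²

For the block on the incline: the weight component along the slope is m₁g sin 49° = 12.8 × 9.8 × 0.7547 = 94.670 N and the normal force is N = m₁g cos 49° = 82.296 N.
Newton's second law for the block (down-slope positive): 94.670 − T = 12.8 a. For the hanging mass (upward positive): T − 4 × 9.8 = 4 a.
Adding the two equations eliminates T: 55.470 = 16.8 a, so a = 3.3018 m/s².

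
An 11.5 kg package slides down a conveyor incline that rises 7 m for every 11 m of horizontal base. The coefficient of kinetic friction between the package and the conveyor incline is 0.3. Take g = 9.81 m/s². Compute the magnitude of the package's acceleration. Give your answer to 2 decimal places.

2.78 m/s²

Resolving the weight along the incline: the component pulling the package down the slope is mg sin 32.47° = 11.5 × 9.81 × 0.5369 = 60.570 N, and the normal force is N = mg cos 32.47° = 11.5 × 9.81 × 0.8437 = 95.182 N.
Kinetic friction acts up the slope with magnitude f = μN = 0.3 × 95.182 = 28.555 N.
Net force along the incline is 60.570 − 28.555 = 32.015 N, so a = 32.015 / 11.5 = 2.7839 m/s².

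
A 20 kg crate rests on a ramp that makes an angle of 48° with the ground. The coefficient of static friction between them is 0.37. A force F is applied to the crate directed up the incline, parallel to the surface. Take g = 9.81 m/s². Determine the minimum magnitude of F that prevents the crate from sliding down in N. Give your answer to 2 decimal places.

97.23 N

The normal force is N = mg cos 48° = 131.283 N. With F at its minimum the crate is on the verge of sliding down, so static friction is at its maximum μ_s N = 0.37 × 131.283 = 48.575 N and acts up the slope.
Equilibrium along the incline: F + μ_s N = mg sin 48°, so F = 145.805 − 48.575 = 97.230 N.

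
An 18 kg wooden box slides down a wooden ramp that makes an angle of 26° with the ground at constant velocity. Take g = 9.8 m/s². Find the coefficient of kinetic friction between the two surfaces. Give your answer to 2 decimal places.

0.49

At constant velocity the net force along the incline is zero: mg sin 26° = μ mg cos 26°.
So μ = tan 26° = 0.4384 / 0.8988 = 0.4878.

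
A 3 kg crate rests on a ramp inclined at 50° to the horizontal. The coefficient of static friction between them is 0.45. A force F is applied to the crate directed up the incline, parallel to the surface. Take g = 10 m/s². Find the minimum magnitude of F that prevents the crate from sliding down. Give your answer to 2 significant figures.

14 N

The normal force is N = mg cos 50° = 19.284 N. With F at its minimum the crate is on the verge of sliding down, so static friction is at its maximum μ_s N = 0.45 × 19.284 = 8.678 N and acts up the slope.
Equilibrium along the incline: F + μ_s N = mg sin 50°, so F = 22.981 − 8.678 = 14.303 N.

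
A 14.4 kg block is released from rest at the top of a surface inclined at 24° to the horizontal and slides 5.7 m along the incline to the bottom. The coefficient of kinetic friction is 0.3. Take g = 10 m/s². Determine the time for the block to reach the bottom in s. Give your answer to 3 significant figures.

The weight component along the incline is mg sin 24° = 58.570 N and the normal force is N = mg cos 24° = 131.551 N.
Friction up the slope is f = μN = 0.3 × 131.551 = 39.465 N, so the net downslope force is 58.570 − 39.465 = 19.105 N and a = 19.105 / 14.4 = 1.3267 m/s².
Starting from rest, L = ½at², so t = √(2L/a) = √(2 × 5.7 / 1.3267) = 2.9313 s.

2.93 s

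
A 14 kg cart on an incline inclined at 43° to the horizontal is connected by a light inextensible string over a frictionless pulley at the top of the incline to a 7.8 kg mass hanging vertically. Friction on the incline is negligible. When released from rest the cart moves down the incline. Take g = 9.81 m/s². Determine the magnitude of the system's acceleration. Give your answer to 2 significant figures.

For the cart on the incline: the weight component along the slope is m₁g sin 43° = 14 × 9.81 × 0.6820 = 93.666 N and the normal force is N = m₁g cos 43° = 100.444 N.
Newton's second law for the cart (down-slope positive): 93.666 − T = 14 a. For the hanging mass (upward positive): T − 7.8 × 9.81 = 7.8 a.
Adding the two equations eliminates T: 17.148 = 21.8 a, so a = 0.7866 m/s².

0.79 m/s²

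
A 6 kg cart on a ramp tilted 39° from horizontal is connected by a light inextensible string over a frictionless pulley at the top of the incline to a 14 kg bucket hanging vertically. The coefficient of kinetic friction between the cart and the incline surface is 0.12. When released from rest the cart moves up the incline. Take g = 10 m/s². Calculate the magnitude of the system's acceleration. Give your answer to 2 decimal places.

For the cart on the incline: the weight component along the slope is m₁g sin 39° = 6 × 10 × 0.6293 = 37.758 N and the normal force is N = m₁g cos 39° = 46.629 N.
Kinetic friction opposes the cart's motion up the incline: f = μN = 0.12 × 46.629 = 5.595 N acting down the slope.
Newton's second law for the cart (up-slope positive): T − 37.758 − 5.595 = 6 a. For the hanging bucket (downward positive): 14 × 10 − T = 14 a.
Adding the two equations eliminates T: 96.647 = 20 a, so a = 4.8323 m/s².

4.83 m/s²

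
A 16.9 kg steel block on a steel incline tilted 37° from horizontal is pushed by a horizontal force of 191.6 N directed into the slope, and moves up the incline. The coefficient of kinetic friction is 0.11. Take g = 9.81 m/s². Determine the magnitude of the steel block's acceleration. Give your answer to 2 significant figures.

1.5 m/s²

The horizontal push has components F cos 37° = 191.6 × 0.7986 = 153.012 N up the incline and F sin 37° = 191.6 × 0.6018 = 115.305 N pressing into the surface.
The normal force is therefore N = mg cos 37° + F sin 37° = 132.399 + 115.305 = 247.704 N, and kinetic friction down the slope is μN = 0.11 × 247.704 = 27.247 N.
Along the incline: F cos 37° − mg sin 37° − μN = ma, so 153.012 − 99.772 − 27.247 = 16.9 a, giving a = 1.5380 m/s².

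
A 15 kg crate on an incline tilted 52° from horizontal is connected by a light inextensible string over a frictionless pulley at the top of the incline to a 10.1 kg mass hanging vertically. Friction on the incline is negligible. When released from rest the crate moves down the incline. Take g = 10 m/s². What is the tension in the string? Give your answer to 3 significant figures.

108 N

For the crate on the incline: the weight component along the slope is m₁g sin 52° = 15 × 10 × 0.7880 = 118.200 N and the normal force is N = m₁g cos 52° = 92.349 N.
Newton's second law for the crate (down-slope positive): 118.200 − T = 15 a. For the hanging mass (upward positive): T − 10.1 × 10 = 10.1 a.
Adding the two equations eliminates T: 17.200 = 25.1 a, so a = 0.6853 m/s².
Then from the hanging mass's equation, T = 10.1 × (10 + 0.6853) = 107.922 N.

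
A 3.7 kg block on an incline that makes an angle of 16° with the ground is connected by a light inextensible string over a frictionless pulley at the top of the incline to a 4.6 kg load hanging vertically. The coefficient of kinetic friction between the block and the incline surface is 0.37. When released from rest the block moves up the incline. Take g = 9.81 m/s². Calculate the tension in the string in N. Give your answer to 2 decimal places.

For the block on the incline: the weight component along the slope is m₁g sin 16° = 3.7 × 9.81 × 0.2756 = 10.003 N and the normal force is N = m₁g cos 16° = 34.891 N.
Kinetic friction opposes the block's motion up the incline: f = μN = 0.37 × 34.891 = 12.910 N acting down the slope.
Newton's second law for the block (up-slope positive): T − 10.003 − 12.910 = 3.7 a. For the hanging load (downward positive): 4.6 × 9.81 − T = 4.6 a.
Adding the two equations eliminates T: 22.213 = 8.3 a, so a = 2.6763 m/s².
Then from the hanging load's equation, T = 4.6 × (9.81 − 2.6763) = 32.815 N.

32.82 N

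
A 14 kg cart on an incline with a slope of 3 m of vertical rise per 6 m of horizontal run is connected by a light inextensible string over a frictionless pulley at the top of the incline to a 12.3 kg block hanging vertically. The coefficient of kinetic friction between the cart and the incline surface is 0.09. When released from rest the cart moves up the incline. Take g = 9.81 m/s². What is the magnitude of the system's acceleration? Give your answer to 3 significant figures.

1.83 m/s²

For the cart on the incline: the weight component along the slope is m₁g sin 26.57° = 14 × 9.81 × 0.4472 = 61.418 N and the normal force is N = m₁g cos 26.57° = 122.841 N.
Kinetic friction opposes the cart's motion up the incline: f = μN = 0.09 × 122.841 = 11.056 N acting down the slope.
Newton's second law for the cart (up-slope positive): T − 61.418 − 11.056 = 14 a. For the hanging block (downward positive): 12.3 × 9.81 − T = 12.3 a.
Adding the two equations eliminates T: 48.189 = 26.3 a, so a = 1.8323 m/s².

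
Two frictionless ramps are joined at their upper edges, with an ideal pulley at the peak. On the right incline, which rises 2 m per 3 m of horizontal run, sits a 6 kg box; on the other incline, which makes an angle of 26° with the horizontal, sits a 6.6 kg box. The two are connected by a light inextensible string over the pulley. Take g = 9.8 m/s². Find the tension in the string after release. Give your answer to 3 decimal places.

Resolve each weight along its own incline: the 6 kg mass has component 6 × 9.8 × sin 33.69° = 32.616 N down its slope, and the 6.6 kg mass has 6.6 × 9.8 × sin 26° = 28.354 N down its slope.
The 6 kg side's 32.616 N exceeds the other side's 28.354 N, so that mass slides down and the 6.6 kg mass slides up. Taking that direction as positive, Newton's second law for the whole system gives 32.616 − 28.354 = (6 + 6.6) a, so a = 4.262 / 12.6 = 0.3383 m/s².
For the 6.6 kg mass (up-slope positive): T − 28.354 = 6.6 × 0.3383, so T = 30.587 N.

30.587 N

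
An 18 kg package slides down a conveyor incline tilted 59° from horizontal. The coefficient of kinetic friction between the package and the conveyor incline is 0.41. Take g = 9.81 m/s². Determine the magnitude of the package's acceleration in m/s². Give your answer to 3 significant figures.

6.34 m/s²

Resolving the weight along the incline: the component pulling the package down the slope is mg sin 59° = 18 × 9.81 × 0.8572 = 151.364 N, and the normal force is N = mg cos 59° = 18 × 9.81 × 0.5150 = 90.939 N.
Kinetic friction acts up the slope with magnitude f = μN = 0.41 × 90.939 = 37.285 N.
Net force along the incline is 151.364 − 37.285 = 114.079 N, so a = 114.079 / 18 = 6.3377 m/s².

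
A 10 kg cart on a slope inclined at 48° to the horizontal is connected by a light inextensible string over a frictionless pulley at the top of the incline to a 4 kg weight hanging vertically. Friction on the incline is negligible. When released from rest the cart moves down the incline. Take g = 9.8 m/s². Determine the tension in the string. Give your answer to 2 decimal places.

48.81 N

For the cart on the incline: the weight component along the slope is m₁g sin 48° = 10 × 9.8 × 0.7431 = 72.824 N and the normal force is N = m₁g cos 48° = 65.575 N.
Newton's second law for the cart (down-slope positive): 72.824 − T = 10 a. For the hanging weight (upward positive): T − 4 × 9.8 = 4 a.
Adding the two equations eliminates T: 33.624 = 14 a, so a = 2.4017 m/s².
Then from the hanging weight's equation, T = 4 × (9.8 + 2.4017) = 48.807 N.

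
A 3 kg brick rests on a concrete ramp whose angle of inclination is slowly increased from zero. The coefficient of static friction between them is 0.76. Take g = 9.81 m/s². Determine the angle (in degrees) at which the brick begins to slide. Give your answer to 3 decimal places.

37.235°

At the threshold of sliding, static friction is at its maximum μ_s N and exactly balances the weight component along the incline: mg sin θ = μ_s mg cos θ.
Hence tan θ = μ_s = 0.76, so θ = arctan(0.76) = 37.2348°.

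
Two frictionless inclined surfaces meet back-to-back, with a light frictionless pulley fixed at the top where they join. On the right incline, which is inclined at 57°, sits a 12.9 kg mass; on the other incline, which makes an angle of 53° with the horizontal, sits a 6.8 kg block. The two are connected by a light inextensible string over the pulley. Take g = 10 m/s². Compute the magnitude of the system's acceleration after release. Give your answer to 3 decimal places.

2.735 m/s²

Resolve each weight along its own incline: the 12.9 kg mass has component 12.9 × 10 × sin 57° = 108.189 N down its slope, and the 6.8 kg mass has 6.8 × 10 × sin 53° = 54.307 N down its slope.
The 12.9 kg side's 108.189 N exceeds the other side's 54.307 N, so that mass slides down and the 6.8 kg mass slides up. Taking that direction as positive, Newton's second law for the whole system gives 108.189 − 54.307 = (12.9 + 6.8) a, so a = 53.882 / 19.7 = 2.7351 m/s².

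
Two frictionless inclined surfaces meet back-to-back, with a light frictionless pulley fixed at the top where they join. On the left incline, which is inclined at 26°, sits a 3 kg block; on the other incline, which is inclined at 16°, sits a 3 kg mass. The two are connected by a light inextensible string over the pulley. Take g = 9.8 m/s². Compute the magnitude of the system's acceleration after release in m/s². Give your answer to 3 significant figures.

0.797 m/s²

Resolve each weight along its own incline: the 3 kg mass has component 3 × 9.8 × sin 26° = 12.888 N down its slope, and the 3 kg mass has 3 × 9.8 × sin 16° = 8.104 N down its slope.
The 3 kg side's 12.888 N exceeds the other side's 8.104 N, so that mass slides down and the 3 kg mass slides up. Taking that direction as positive, Newton's second law for the whole system gives 12.888 − 8.104 = (3 + 3) a, so a = 4.784 / 6 = 0.7973 m/s².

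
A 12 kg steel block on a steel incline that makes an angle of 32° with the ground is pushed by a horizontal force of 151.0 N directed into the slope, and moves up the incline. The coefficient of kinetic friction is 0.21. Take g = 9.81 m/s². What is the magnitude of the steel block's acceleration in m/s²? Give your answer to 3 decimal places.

2.325 m/s²

The horizontal push has components F cos 32° = 151.0 × 0.8480 = 128.048 N up the incline and F sin 32° = 151.0 × 0.5299 = 80.015 N pressing into the surface.
The normal force is therefore N = mg cos 32° + F sin 32° = 99.827 + 80.015 = 179.842 N, and kinetic friction down the slope is μN = 0.21 × 179.842 = 37.767 N.
Along the incline: F cos 32° − mg sin 32° − μN = ma, so 128.048 − 62.380 − 37.767 = 12 a, giving a = 2.3251 m/s².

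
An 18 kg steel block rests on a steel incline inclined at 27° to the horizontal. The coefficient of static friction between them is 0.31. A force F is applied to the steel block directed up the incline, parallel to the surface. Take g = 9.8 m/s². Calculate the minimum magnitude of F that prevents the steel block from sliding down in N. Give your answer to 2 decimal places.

31.36 N

The normal force is N = mg cos 27° = 157.174 N. With F at its minimum the steel block is on the verge of sliding down, so static friction is at its maximum μ_s N = 0.31 × 157.174 = 48.724 N and acts up the slope.
Equilibrium along the incline: F + μ_s N = mg sin 27°, so F = 80.084 − 48.724 = 31.360 N.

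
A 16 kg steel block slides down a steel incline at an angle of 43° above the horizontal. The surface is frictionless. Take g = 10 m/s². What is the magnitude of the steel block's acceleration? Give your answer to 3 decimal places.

Resolving the weight along the incline: the component pulling the steel block down the slope is mg sin 43° = 16 × 10 × 0.6820 = 109.120 N, and the normal force is N = mg cos 43° = 16 × 10 × 0.7314 = 117.024 N.
With no friction the net force along the incline is 109.120 N, so a = g sin 43° = 109.120 / 16 = 6.8200 m/s².

6.820 m/s²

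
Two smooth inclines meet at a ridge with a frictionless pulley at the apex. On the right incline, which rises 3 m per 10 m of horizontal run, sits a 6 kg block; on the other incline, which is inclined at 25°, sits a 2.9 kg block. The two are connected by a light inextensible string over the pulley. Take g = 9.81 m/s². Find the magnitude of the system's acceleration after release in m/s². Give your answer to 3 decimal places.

Resolve each weight along its own incline: the 6 kg mass has component 6 × 9.81 × sin 16.70° = 16.913 N down its slope, and the 2.9 kg mass has 2.9 × 9.81 × sin 25° = 12.023 N down its slope.
The 6 kg side's 16.913 N exceeds the other side's 12.023 N, so that mass slides down and the 2.9 kg mass slides up. Taking that direction as positive, Newton's second law for the whole system gives 16.913 − 12.023 = (6 + 2.9) a, so a = 4.890 / 8.9 = 0.5494 m/s².

0.549 m/s²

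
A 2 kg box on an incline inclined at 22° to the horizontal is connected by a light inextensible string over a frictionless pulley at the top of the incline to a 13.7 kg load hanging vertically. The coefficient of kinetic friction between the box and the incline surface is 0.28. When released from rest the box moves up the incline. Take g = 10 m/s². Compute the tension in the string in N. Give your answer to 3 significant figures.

28.5 N

For the box on the incline: the weight component along the slope is m₁g sin 22° = 2 × 10 × 0.3746 = 7.492 N and the normal force is N = m₁g cos 22° = 18.544 N.
Kinetic friction opposes the box's motion up the incline: f = μN = 0.28 × 18.544 = 5.192 N acting down the slope.
Newton's second law for the box (up-slope positive): T − 7.492 − 5.192 = 2 a. For the hanging load (downward positive): 13.7 × 10 − T = 13.7 a.
Adding the two equations eliminates T: 124.316 = 15.7 a, so a = 7.9182 m/s².
Then from the hanging load's equation, T = 13.7 × (10 − 7.9182) = 28.521 N.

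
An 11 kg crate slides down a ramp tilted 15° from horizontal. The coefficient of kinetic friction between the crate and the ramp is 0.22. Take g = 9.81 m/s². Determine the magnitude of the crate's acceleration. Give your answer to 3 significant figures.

Resolving the weight along the incline: the component pulling the crate down the slope is mg sin 15° = 11 × 9.81 × 0.2588 = 27.927 N, and the normal force is N = mg cos 15° = 11 × 9.81 × 0.9659 = 104.230 N.
Kinetic friction acts up the slope with magnitude f = μN = 0.22 × 104.230 = 22.931 N.
Net force along the incline is 27.927 − 22.931 = 4.996 N, so a = 4.996 / 11 = 0.4542 m/s².

0.454 m/s²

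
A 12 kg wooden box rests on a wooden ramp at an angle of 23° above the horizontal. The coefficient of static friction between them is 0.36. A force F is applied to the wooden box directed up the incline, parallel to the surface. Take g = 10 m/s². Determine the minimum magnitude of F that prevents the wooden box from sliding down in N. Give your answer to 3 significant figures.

7.12 N

The normal force is N = mg cos 23° = 110.461 N. With F at its minimum the wooden box is on the verge of sliding down, so static friction is at its maximum μ_s N = 0.36 × 110.461 = 39.766 N and acts up the slope.
Equilibrium along the incline: F + μ_s N = mg sin 23°, so F = 46.888 − 39.766 = 7.122 N.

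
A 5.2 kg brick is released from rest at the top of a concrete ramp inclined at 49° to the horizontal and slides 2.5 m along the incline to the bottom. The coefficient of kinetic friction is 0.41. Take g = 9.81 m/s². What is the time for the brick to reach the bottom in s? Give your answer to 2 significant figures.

The weight component along the incline is mg sin 49° = 38.499 N and the normal force is N = mg cos 49° = 33.467 N.
Friction up the slope is f = μN = 0.41 × 33.467 = 13.721 N, so the net downslope force is 38.499 − 13.721 = 24.778 N and a = 24.778 / 5.2 = 4.7650 m/s².
Starting from rest, L = ½at², so t = √(2L/a) = √(2 × 2.5 / 4.7650) = 1.0244 s.

1.0 s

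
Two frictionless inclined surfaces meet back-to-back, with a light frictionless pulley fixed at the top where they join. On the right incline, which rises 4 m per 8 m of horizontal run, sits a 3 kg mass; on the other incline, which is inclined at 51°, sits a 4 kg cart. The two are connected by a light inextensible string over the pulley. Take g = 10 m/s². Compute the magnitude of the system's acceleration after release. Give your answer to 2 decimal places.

2.52 m/s²

Resolve each weight along its own incline: the 3 kg mass has component 3 × 10 × sin 26.57° = 13.416 N down its slope, and the 4 kg mass has 4 × 10 × sin 51° = 31.086 N down its slope.
The 4 kg side's 31.086 N exceeds the other side's 13.416 N, so that mass slides down and the 3 kg mass slides up. Taking that direction as positive, Newton's second law for the whole system gives 31.086 − 13.416 = (3 + 4) a, so a = 17.670 / 7 = 2.5243 m/s².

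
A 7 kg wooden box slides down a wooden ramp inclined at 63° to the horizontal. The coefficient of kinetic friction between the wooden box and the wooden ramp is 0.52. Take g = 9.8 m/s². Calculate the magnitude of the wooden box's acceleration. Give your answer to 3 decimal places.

6.418 m/s²

Resolving the weight along the incline: the component pulling the wooden box down the slope is mg sin 63° = 7 × 9.8 × 0.8910 = 61.123 N, and the normal force is N = mg cos 63° = 7 × 9.8 × 0.4540 = 31.144 N.
Kinetic friction acts up the slope with magnitude f = μN = 0.52 × 31.144 = 16.195 N.
Net force along the incline is 61.123 − 16.195 = 44.928 N, so a = 44.928 / 7 = 6.4183 m/s².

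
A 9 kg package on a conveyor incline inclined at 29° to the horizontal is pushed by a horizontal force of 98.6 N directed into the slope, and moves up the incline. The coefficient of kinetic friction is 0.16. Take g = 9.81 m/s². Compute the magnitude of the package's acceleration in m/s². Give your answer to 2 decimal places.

2.60 m/s²

The horizontal push has components F cos 29° = 98.6 × 0.8746 = 86.236 N up the incline and F sin 29° = 98.6 × 0.4848 = 47.801 N pressing into the surface.
The normal force is therefore N = mg cos 29° + F sin 29° = 77.218 + 47.801 = 125.019 N, and kinetic friction down the slope is μN = 0.16 × 125.019 = 20.003 N.
Along the incline: F cos 29° − mg sin 29° − μN = ma, so 86.236 − 42.803 − 20.003 = 9 a, giving a = 2.6033 m/s².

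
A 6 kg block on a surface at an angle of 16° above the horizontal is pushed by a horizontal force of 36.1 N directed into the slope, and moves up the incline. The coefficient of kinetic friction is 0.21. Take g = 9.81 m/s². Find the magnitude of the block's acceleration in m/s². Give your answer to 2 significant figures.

0.75 m/s²

The horizontal push has components F cos 16° = 36.1 × 0.9613 = 34.703 N up the incline and F sin 16° = 36.1 × 0.2756 = 9.949 N pressing into the surface.
The normal force is therefore N = mg cos 16° + F sin 16° = 56.582 + 9.949 = 66.531 N, and kinetic friction down the slope is μN = 0.21 × 66.531 = 13.972 N.
Along the incline: F cos 16° − mg sin 16° − μN = ma, so 34.703 − 16.222 − 13.972 = 6 a, giving a = 0.7515 m/s².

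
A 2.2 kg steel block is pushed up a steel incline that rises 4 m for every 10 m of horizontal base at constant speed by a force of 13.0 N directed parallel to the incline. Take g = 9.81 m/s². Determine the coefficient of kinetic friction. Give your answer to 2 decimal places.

At constant speed ΣF = 0 along the incline. The applied 13.0 N acts up the slope; the weight component mg sin 21.80° = 8.015 N and kinetic friction μN both act down the slope.
So 13.0 = 8.015 + μ × 20.038, giving μ = (13.0 − 8.015) / 20.038 = 0.2488.

0.25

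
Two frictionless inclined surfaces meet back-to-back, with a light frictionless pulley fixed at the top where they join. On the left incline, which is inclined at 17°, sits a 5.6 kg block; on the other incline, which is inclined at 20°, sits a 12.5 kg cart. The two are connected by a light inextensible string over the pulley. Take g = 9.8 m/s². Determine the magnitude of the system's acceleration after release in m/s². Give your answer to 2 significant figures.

1.4 m/s²

Resolve each weight along its own incline: the 5.6 kg mass has component 5.6 × 9.8 × sin 17° = 16.045 N down its slope, and the 12.5 kg mass has 12.5 × 9.8 × sin 20° = 41.897 N down its slope.
The 12.5 kg side's 41.897 N exceeds the other side's 16.045 N, so that mass slides down and the 5.6 kg mass slides up. Taking that direction as positive, Newton's second law for the whole system gives 41.897 − 16.045 = (5.6 + 12.5) a, so a = 25.852 / 18.1 = 1.4283 m/s².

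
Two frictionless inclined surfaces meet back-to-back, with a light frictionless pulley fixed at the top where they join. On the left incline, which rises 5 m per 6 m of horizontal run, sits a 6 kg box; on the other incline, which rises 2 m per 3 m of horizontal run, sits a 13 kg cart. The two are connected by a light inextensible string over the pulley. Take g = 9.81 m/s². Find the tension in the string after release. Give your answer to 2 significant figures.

Resolve each weight along its own incline: the 6 kg mass has component 6 × 9.81 × sin 39.81° = 37.681 N down its slope, and the 13 kg mass has 13 × 9.81 × sin 33.69° = 70.741 N down its slope.
The 13 kg side's 70.741 N exceeds the other side's 37.681 N, so that mass slides down and the 6 kg mass slides up. Taking that direction as positive, Newton's second law for the whole system gives 70.741 − 37.681 = (6 + 13) a, so a = 33.060 / 19 = 1.7400 m/s².
For the 6 kg mass (up-slope positive): T − 37.681 = 6 × 1.7400, so T = 48.121 N.

48 N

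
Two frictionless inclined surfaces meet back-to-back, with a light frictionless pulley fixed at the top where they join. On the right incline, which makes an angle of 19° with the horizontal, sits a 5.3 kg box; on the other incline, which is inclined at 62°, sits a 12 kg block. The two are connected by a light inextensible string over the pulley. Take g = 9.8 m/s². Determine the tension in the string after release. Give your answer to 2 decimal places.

43.54 N

Resolve each weight along its own incline: the 5.3 kg mass has component 5.3 × 9.8 × sin 19° = 16.910 N down its slope, and the 12 kg mass has 12 × 9.8 × sin 62° = 103.835 N down its slope.
The 12 kg side's 103.835 N exceeds the other side's 16.910 N, so that mass slides down and the 5.3 kg mass slides up. Taking that direction as positive, Newton's second law for the whole system gives 103.835 − 16.910 = (5.3 + 12) a, so a = 86.925 / 17.3 = 5.0246 m/s².
For the 5.3 kg mass (up-slope positive): T − 16.910 = 5.3 × 5.0246, so T = 43.540 N.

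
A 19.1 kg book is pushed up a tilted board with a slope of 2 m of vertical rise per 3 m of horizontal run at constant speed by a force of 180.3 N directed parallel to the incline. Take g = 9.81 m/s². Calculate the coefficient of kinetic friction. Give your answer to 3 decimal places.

0.490

At constant speed ΣF = 0 along the incline. The applied 180.3 N acts up the slope; the weight component mg sin 33.69° = 103.935 N and kinetic friction μN both act down the slope.
So 180.3 = 103.935 + μ × 155.902, giving μ = (180.3 − 103.935) / 155.902 = 0.4898.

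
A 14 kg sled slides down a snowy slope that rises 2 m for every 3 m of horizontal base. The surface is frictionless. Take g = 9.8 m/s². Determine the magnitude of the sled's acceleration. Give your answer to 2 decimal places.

5.44 m/s²

Resolving the weight along the incline: the component pulling the sled down the slope is mg sin 33.69° = 14 × 9.8 × 0.5547 = 76.105 N, and the normal force is N = mg cos 33.69° = 14 × 9.8 × 0.8321 = 114.164 N.
With no friction the net force along the incline is 76.105 N, so a = g sin 33.69° = 76.105 / 14 = 5.4361 m/s².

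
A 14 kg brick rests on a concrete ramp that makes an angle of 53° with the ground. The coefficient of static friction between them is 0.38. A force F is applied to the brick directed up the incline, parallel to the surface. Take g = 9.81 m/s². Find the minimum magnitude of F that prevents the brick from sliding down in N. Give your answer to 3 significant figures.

The normal force is N = mg cos 53° = 82.653 N. With F at its minimum the brick is on the verge of sliding down, so static friction is at its maximum μ_s N = 0.38 × 82.653 = 31.408 N and acts up the slope.
Equilibrium along the incline: F + μ_s N = mg sin 53°, so F = 109.685 − 31.408 = 78.277 N.

78.3 N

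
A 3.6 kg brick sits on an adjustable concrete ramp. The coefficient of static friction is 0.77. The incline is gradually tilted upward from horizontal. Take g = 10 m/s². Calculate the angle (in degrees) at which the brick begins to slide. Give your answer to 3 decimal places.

37.596°

At the threshold of sliding, static friction is at its maximum μ_s N and exactly balances the weight component along the incline: mg sin θ = μ_s mg cos θ.
Hence tan θ = μ_s = 0.77, so θ = arctan(0.77) = 37.5963°.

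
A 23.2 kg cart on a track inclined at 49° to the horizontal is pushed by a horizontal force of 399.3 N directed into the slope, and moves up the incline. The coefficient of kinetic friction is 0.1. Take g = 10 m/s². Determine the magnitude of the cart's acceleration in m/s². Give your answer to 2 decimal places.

1.79 m/s²

The horizontal push has components F cos 49° = 399.3 × 0.6561 = 261.981 N up the incline and F sin 49° = 399.3 × 0.7547 = 301.352 N pressing into the surface.
The normal force is therefore N = mg cos 49° + F sin 49° = 152.215 + 301.352 = 453.567 N, and kinetic friction down the slope is μN = 0.1 × 453.567 = 45.357 N.
Along the incline: F cos 49° − mg sin 49° − μN = ma, so 261.981 − 175.090 − 45.357 = 23.2 a, giving a = 1.7903 m/s².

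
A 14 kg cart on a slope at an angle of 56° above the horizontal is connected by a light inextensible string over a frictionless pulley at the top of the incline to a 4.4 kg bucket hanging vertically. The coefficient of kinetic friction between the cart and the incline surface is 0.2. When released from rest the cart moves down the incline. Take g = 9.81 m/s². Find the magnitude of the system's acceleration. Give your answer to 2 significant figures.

For the cart on the incline: the weight component along the slope is m₁g sin 56° = 14 × 9.81 × 0.8290 = 113.855 N and the normal force is N = m₁g cos 56° = 76.800 N.
Kinetic friction opposes the cart's motion down the incline: f = μN = 0.2 × 76.800 = 15.360 N acting up the slope.
Newton's second law for the cart (down-slope positive): 113.855 − 15.360 − T = 14 a. For the hanging bucket (upward positive): T − 4.4 × 9.81 = 4.4 a.
Adding the two equations eliminates T: 55.331 = 18.4 a, so a = 3.0071 m/s².

3.0 m/s²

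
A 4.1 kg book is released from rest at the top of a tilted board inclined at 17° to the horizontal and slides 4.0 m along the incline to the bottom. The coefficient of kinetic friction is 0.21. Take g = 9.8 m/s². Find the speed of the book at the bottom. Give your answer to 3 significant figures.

2.68 m/s

The weight component along the incline is mg sin 17° = 11.747 N and the normal force is N = mg cos 17° = 38.424 N.
Friction up the slope is f = μN = 0.21 × 38.424 = 8.069 N, so the net downslope force is 11.747 − 8.069 = 3.678 N and a = 3.678 / 4.1 = 0.8971 m/s².
Starting from rest over a distance of 4.0 m, v² = 2aL = 2 × 0.8971 × 4.0 = 7.1768, so v = 2.6790 m/s.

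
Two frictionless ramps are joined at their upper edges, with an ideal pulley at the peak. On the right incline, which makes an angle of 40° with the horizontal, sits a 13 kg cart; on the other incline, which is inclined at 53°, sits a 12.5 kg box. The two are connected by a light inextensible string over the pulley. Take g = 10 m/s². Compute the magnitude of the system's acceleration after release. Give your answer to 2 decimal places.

0.64 m/s²

Resolve each weight along its own incline: the 13 kg mass has component 13 × 10 × sin 40° = 83.562 N down its slope, and the 12.5 kg mass has 12.5 × 10 × sin 53° = 99.829 N down its slope.
The 12.5 kg side's 99.829 N exceeds the other side's 83.562 N, so that mass slides down and the 13 kg mass slides up. Taking that direction as positive, Newton's second law for the whole system gives 99.829 − 83.562 = (13 + 12.5) a, so a = 16.267 / 25.5 = 0.6379 m/s².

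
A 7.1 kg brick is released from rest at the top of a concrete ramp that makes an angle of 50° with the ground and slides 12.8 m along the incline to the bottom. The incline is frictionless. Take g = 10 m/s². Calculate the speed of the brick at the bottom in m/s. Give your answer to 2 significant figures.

The weight component along the incline is mg sin 50° = 54.389 N and the normal force is N = mg cos 50° = 45.638 N.
With no friction, a = g sin 50° = 7.6604 m/s².
Starting from rest over a distance of 12.8 m, v² = 2aL = 2 × 7.6604 × 12.8 = 196.1062, so v = 14.0038 m/s.

14 m/s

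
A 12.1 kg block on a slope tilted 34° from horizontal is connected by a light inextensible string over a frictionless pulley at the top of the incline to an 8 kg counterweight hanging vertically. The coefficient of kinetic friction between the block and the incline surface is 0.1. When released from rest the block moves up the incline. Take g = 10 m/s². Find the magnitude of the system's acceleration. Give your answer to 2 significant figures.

For the block on the incline: the weight component along the slope is m₁g sin 34° = 12.1 × 10 × 0.5592 = 67.663 N and the normal force is N = m₁g cos 34° = 100.314 N.
Kinetic friction opposes the block's motion up the incline: f = μN = 0.1 × 100.314 = 10.031 N acting down the slope.
Newton's second law for the block (up-slope positive): T − 67.663 − 10.031 = 12.1 a. For the hanging counterweight (downward positive): 8 × 10 − T = 8 a.
Adding the two equations eliminates T: 2.306 = 20.1 a, so a = 0.1147 m/s².

0.11 m/s²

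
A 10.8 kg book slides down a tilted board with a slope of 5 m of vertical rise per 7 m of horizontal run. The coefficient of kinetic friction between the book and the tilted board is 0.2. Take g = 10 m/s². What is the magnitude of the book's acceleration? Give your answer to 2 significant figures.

Resolving the weight along the incline: the component pulling the book down the slope is mg sin 35.54° = 10.8 × 10 × 0.5812 = 62.770 N, and the normal force is N = mg cos 35.54° = 10.8 × 10 × 0.8137 = 87.880 N.
Kinetic friction acts up the slope with magnitude f = μN = 0.2 × 87.880 = 17.576 N.
Net force along the incline is 62.770 − 17.576 = 45.194 N, so a = 45.194 / 10.8 = 4.1846 m/s².

4.2 m/s²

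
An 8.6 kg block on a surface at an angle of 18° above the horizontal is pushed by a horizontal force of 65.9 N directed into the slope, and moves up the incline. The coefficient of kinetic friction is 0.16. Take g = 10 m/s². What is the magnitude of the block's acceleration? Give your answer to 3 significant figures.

The horizontal push has components F cos 18° = 65.9 × 0.9511 = 62.677 N up the incline and F sin 18° = 65.9 × 0.3090 = 20.363 N pressing into the surface.
The normal force is therefore N = mg cos 18° + F sin 18° = 81.795 + 20.363 = 102.158 N, and kinetic friction down the slope is μN = 0.16 × 102.158 = 16.345 N.
Along the incline: F cos 18° − mg sin 18° − μN = ma, so 62.677 − 26.574 − 16.345 = 8.6 a, giving a = 2.2974 m/s².

2.30 m/s²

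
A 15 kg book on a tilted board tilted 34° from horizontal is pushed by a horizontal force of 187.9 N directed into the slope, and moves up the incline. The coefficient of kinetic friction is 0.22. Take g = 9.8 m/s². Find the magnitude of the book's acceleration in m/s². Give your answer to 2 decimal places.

1.58 m/s²

The horizontal push has components F cos 34° = 187.9 × 0.8290 = 155.769 N up the incline and F sin 34° = 187.9 × 0.5592 = 105.074 N pressing into the surface.
The normal force is therefore N = mg cos 34° + F sin 34° = 121.863 + 105.074 = 226.937 N, and kinetic friction down the slope is μN = 0.22 × 226.937 = 49.926 N.
Along the incline: F cos 34° − mg sin 34° − μN = ma, so 155.769 − 82.202 − 49.926 = 15 a, giving a = 1.5761 m/s².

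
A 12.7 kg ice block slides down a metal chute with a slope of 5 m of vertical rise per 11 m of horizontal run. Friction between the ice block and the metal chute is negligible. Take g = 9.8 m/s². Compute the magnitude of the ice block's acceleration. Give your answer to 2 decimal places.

Resolving the weight along the incline: the component pulling the ice block down the slope is mg sin 24.44° = 12.7 × 9.8 × 0.4138 = 51.502 N, and the normal force is N = mg cos 24.44° = 12.7 × 9.8 × 0.9104 = 113.308 N.
With no friction the net force along the incline is 51.502 N, so a = g sin 24.44° = 51.502 / 12.7 = 4.0553 m/s².

4.06 m/s²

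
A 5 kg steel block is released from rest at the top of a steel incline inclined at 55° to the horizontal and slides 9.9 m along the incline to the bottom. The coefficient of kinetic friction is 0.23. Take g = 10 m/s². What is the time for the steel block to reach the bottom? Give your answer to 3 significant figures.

The weight component along the incline is mg sin 55° = 40.958 N and the normal force is N = mg cos 55° = 28.679 N.
Friction up the slope is f = μN = 0.23 × 28.679 = 6.596 N, so the net downslope force is 40.958 − 6.596 = 34.362 N and a = 34.362 / 5 = 6.8724 m/s².
Starting from rest, L = ½at², so t = √(2L/a) = √(2 × 9.9 / 6.8724) = 1.6974 s.

1.70 s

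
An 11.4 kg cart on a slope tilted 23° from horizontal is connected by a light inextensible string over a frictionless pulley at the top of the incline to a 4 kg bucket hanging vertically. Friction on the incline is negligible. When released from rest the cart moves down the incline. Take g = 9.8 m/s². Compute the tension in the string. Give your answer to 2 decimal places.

For the cart on the incline: the weight component along the slope is m₁g sin 23° = 11.4 × 9.8 × 0.3907 = 43.649 N and the normal force is N = m₁g cos 23° = 102.839 N.
Newton's second law for the cart (down-slope positive): 43.649 − T = 11.4 a. For the hanging bucket (upward positive): T − 4 × 9.8 = 4 a.
Adding the two equations eliminates T: 4.449 = 15.4 a, so a = 0.2889 m/s².
Then from the hanging bucket's equation, T = 4 × (9.8 + 0.2889) = 40.356 N.

40.36 N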